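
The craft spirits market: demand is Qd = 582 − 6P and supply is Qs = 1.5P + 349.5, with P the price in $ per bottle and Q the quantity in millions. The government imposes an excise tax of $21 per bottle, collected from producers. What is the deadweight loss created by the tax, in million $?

Deadweight loss = $264.6 million.

Without the tax, 582 − 6P = 1.5P + 349.5 gives 7.5P = 232.5, so P* = $31 and Q* = 396.
With the tax collected from producers, supply shifts: Qs = 1.5(P − 21) + 349.5.
Solving gives Q = 370.8 with buyers paying $35.2 and producers receiving $14.2 (the $21 wedge).
Quantity falls by |ΔQ| = |396 − 370.8| = 25.2.
DWL = ½ · t · |ΔQ| = ½ · 21 · 25.2 = $264.6.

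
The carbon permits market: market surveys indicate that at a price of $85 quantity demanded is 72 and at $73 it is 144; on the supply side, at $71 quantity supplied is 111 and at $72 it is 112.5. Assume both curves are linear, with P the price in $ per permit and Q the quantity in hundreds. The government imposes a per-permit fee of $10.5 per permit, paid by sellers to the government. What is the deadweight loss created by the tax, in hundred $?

Demand slope: (144 − 72)/(73 − 85) = -6, so Qd = 582 − 6P.
Supply slope: (112.5 − 111)/(72 − 71) = 1.5, so Qs = 1.5P + 4.5.
Before the tax: set 582 − 6P = 1.5P + 4.5 → P* = $77, Q* = 120.
With the tax collected from sellers, supply shifts: Qs = 1.5(P − 10.5) + 4.5.
Solving gives Q = 107.4 with buyers paying $79.1 and sellers receiving $68.6 (the $10.5 wedge).
Quantity falls by |ΔQ| = |120 − 107.4| = 12.6.
DWL = ½ · t · |ΔQ| = ½ · 10.5 · 12.6 = $66.15.

Deadweight loss = $66.15 hundred.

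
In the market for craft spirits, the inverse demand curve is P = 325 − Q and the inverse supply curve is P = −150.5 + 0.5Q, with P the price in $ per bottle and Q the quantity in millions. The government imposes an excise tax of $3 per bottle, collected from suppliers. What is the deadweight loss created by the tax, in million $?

Deadweight loss = $3 million.

Rewrite in direct form: Qd = 325 − P and Qs = 2P + 301.
Before the tax: set 325 − P = 2P + 301 → P* = $8, Q* = 317.
With the tax collected from suppliers, supply shifts: Qs = 2(P − 3) + 301.
New equilibrium: buyers pay $10, suppliers receive $7, Q = 315. (Wedge: Pb − Ps = 3.)
Quantity falls by |ΔQ| = |317 − 315| = 2.
DWL = ½ · t · |ΔQ| = ½ · 3 · 2 = $3.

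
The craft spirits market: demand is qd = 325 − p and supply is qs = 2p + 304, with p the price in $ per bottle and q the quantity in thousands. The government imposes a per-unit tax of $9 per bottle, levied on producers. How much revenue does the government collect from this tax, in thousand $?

Before the tax: set 325 − p = 2p + 304 → p* = $7, q* = 318.
With the tax collected from producers, supply shifts: qs = 2(p − 9) + 304.
New equilibrium: consumers pay $13, producers receive $4, q = 312. (Wedge: pb − ps = 9.)
Revenue = t · Q = 9 · 312 = $2808.

Tax revenue = $2808 thousand.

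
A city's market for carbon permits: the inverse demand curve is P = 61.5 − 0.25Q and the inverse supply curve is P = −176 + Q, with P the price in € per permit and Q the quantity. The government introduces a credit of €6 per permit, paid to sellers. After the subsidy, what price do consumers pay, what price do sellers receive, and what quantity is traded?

Consumers pay €12.8; sellers receive €18.8; quantity = 194.8.

Inverting to Q(P) form: Qd = 246 − 4P; Qs = P + 176.
Without the subsidy, 246 − 4P = P + 176 gives 5P = 70, so P* = €14 and Q* = 190.
With a per-unit subsidy paid to sellers, each receives P + 6 per unit sold, so supply becomes Qs = (P + 6) + 176.
Solving gives Q = 194.8 with consumers paying €12.8 and sellers receiving €18.8 (the €6 wedge).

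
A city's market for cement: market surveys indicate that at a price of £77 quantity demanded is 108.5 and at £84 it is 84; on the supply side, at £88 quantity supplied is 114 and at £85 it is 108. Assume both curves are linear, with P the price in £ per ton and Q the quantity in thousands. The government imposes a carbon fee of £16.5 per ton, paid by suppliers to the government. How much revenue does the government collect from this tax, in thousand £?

Tax revenue = £1270.5 thousand.

Demand slope: (84 − 108.5)/(84 − 77) = -3.5, so Qd = 378 − 3.5P.
Supply slope: (108 − 114)/(85 − 88) = 2, so Qs = 2P − 62.
Without the tax, 378 − 3.5P = 2P − 62 gives 5.5P = 440, so P* = £80 and Q* = 98.
With the tax collected from suppliers, supply shifts: Qs = 2(P − 16.5) − 62.
Solving gives Q = 77 with consumers paying £86 and suppliers receiving £69.5 (the £16.5 wedge).
Revenue = t · Q = 16.5 · 77 = £1270.5.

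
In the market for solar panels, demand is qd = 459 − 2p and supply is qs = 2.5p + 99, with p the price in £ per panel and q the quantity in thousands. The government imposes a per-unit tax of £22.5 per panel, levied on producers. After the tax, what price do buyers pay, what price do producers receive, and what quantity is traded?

Before the tax: set 459 − 2p = 2.5p + 99 → p* = £80, q* = 299.
With the tax collected from producers, supply shifts: qs = 2.5(p − 22.5) + 99.
New equilibrium: buyers pay £92.5, producers receive £70, q = 274. (Wedge: pb − ps = 22.5.)
The less price-elastic side of the market bears the larger share of a per-unit tax.

Buyers pay £92.5; producers receive £70; quantity = 274.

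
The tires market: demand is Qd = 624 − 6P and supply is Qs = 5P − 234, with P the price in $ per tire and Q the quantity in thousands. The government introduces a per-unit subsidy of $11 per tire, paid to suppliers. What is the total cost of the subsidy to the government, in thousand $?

Before the subsidy: set 624 − 6P = 5P − 234 → P* = $78, Q* = 156.
With a per-unit subsidy paid to suppliers, each receives P + 11 per unit sold, so supply becomes Qs = 5(P + 11) − 234.
New equilibrium: consumers pay $73, suppliers receive $84, Q = 186. (Wedge: Pb − Ps = −11.)
Outlay = t · Q = 11 · 186 = $2046.

Government outlay = $2046 thousand.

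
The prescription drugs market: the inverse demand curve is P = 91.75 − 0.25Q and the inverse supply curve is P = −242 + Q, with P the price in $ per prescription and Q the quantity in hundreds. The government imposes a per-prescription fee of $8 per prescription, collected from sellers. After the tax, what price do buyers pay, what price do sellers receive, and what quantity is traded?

Inverting to Q(P) form: Qd = 367 − 4P; Qs = P + 242.
Before the tax: set 367 − 4P = P + 242 → P* = $25, Q* = 267.
With the tax collected from sellers, supply shifts: Qs = (P − 8) + 242.
New equilibrium: buyers pay $26.6, sellers receive $18.6, Q = 260.6. (Wedge: Pb − Ps = 8.)
The less price-elastic side of the market bears the larger share of a per-unit tax.

Buyers pay $26.6; sellers receive $18.6; quantity = 260.6.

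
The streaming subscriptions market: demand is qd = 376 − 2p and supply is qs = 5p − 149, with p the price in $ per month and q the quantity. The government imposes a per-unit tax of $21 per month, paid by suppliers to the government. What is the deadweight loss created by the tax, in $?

Without the tax, 376 − 2p = 5p − 149 gives 7p = 525, so p* = $75 and q* = 226.
With the tax collected from suppliers, supply shifts: qs = 5(p − 21) − 149.
New equilibrium: consumers pay $90, suppliers receive $69, q = 196. (Wedge: pb − ps = 21.)
Quantity falls by |ΔQ| = |226 − 196| = 30.
DWL = ½ · t · |ΔQ| = ½ · 21 · 30 = $315.

Deadweight loss = $315.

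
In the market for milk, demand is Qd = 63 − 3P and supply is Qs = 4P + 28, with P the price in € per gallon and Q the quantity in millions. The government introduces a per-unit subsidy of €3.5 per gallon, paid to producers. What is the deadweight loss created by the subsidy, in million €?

Before the subsidy: set 63 − 3P = 4P + 28 → P* = €5, Q* = 48.
With a per-unit subsidy paid to producers, each receives P + 3.5 per unit sold, so supply becomes Qs = 4(P + 3.5) + 28.
Solving gives Q = 54 with buyers paying €3 and producers receiving €6.5 (the €3.5 wedge).
Quantity rises by |ΔQ| = |48 − 54| = 6.
DWL = ½ · t · |ΔQ| = ½ · 3.5 · 6 = €10.5.

Deadweight loss = €10.5 million.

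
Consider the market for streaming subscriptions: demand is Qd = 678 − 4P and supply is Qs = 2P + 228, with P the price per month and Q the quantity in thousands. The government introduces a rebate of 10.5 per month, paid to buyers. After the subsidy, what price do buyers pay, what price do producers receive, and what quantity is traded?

Buyers pay 71.5; producers receive 82; quantity = 392.

Without the subsidy, 678 − 4P = 2P + 228 gives 6P = 450, so P* = 75 and Q* = 378.
With a per-unit subsidy paid to buyers, each effectively pays P − 10.5, so demand becomes Qd = 678 − 4(P − 10.5).
Solving gives Q = 392 with buyers paying 71.5 and producers receiving 82 (the 10.5 wedge).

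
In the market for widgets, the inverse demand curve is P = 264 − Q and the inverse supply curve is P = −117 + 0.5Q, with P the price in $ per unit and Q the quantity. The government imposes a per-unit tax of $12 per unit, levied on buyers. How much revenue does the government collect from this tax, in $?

Rewrite in direct form: Qd = 264 − P and Qs = 2P + 234.
Without the tax, 264 − P = 2P + 234 gives 3P = 30, so P* = $10 and Q* = 254.
With the tax collected from buyers, demand (in seller-price terms) shifts: Qd = 264 − (P + 12).
New equilibrium: buyers pay $18, suppliers receive $6, Q = 246. (Wedge: Pb − Ps = 12.)
Revenue = t · Q = 12 · 246 = $2952.

Tax revenue = $2952.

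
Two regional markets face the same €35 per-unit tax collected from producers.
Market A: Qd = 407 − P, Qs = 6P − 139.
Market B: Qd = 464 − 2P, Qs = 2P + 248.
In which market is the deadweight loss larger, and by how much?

Market B, by €87.5.

Market A: pre-tax P* = €78, Q* = 329; post-tax Q = 299; deadweight loss = €525.
Market B: pre-tax P* = €54, Q* = 356; post-tax Q = 321; deadweight loss = €612.5.
Difference: €525 vs €612.5 → market B is larger by €87.5.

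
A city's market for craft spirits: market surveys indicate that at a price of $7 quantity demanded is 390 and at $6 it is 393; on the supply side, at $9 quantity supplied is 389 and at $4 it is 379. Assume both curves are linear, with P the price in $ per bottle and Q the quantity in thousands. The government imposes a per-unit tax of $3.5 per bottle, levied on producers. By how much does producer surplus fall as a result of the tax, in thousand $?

Demand slope: (393 − 390)/(6 − 7) = -3, so Qd = 411 − 3P.
Supply slope: (379 − 389)/(4 − 9) = 2, so Qs = 2P + 371.
Before the tax: set 411 − 3P = 2P + 371 → P* = $8, Q* = 387.
With the tax collected from producers, supply shifts: Qs = 2(P − 3.5) + 371.
New equilibrium: consumers pay $9.4, producers receive $5.9, Q = 382.8. (Wedge: Pb − Ps = 3.5.)
ΔPS is the trapezoid between Q = 382.8 and Q = 387 of height $2.1: ½ · (387 + 382.8) · 2.1 = $808.29.

Producer surplus falls by $808.29 thousand.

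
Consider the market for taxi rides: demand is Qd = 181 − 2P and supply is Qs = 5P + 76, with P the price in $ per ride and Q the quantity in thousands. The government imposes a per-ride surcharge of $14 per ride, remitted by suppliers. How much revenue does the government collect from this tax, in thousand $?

Tax revenue = $1834 thousand.

Without the tax, 181 − 2P = 5P + 76 gives 7P = 105, so P* = $15 and Q* = 151.
With the tax collected from suppliers, supply shifts: Qs = 5(P − 14) + 76.
New equilibrium: consumers pay $25, suppliers receive $11, Q = 131. (Wedge: Pb − Ps = 14.)
Revenue = t · Q = 14 · 131 = $1834.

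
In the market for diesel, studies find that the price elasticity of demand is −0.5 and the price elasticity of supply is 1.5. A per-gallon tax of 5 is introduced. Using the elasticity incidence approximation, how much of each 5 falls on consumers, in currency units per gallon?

Consumers bear ≈ 3.75 per gallon.

Incidence ratio: consumers' share ≈ εs / (εs + |εd|) = 1.5 / (1.5 + 0.5) = 0.75.
So consumers bear ≈ 0.75 × 5 = 3.75; suppliers bear 1.25.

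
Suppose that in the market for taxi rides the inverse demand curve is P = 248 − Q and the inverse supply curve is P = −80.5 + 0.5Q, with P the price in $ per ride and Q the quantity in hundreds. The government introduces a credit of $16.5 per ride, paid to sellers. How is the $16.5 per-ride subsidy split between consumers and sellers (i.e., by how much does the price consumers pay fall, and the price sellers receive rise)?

Inverting to Q(P) form: Qd = 248 − P; Qs = 2P + 161.
Without the subsidy, 248 − P = 2P + 161 gives 3P = 87, so P* = $29 and Q* = 219.
With a per-unit subsidy paid to sellers, each receives P + 16.5 per unit sold, so supply becomes Qs = 2(P + 16.5) + 161.
New equilibrium: consumers pay $18, sellers receive $34.5, Q = 230. (Wedge: Pb − Ps = −16.5.)
Gain to consumers: $11; to sellers: $5.5. (They sum to $16.5.)

Consumers gain $11 per ride; sellers gain $5.5 per ride.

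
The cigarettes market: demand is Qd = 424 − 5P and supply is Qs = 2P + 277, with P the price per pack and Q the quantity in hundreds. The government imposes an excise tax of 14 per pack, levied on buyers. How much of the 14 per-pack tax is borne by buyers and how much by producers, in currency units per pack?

Before the tax: set 424 − 5P = 2P + 277 → P* = 21, Q* = 319.
With the tax collected from buyers, demand (in seller-price terms) shifts: Qd = 424 − 5(P + 14).
Solving gives Q = 299 with buyers paying 25 and producers receiving 11 (the 14 wedge).
Burden on buyers: 4; on producers: 10. (They sum to 14.)
The less price-elastic side of the market bears the larger share of a per-unit tax.

Buyers bear 4 per pack; producers bear 10 per pack.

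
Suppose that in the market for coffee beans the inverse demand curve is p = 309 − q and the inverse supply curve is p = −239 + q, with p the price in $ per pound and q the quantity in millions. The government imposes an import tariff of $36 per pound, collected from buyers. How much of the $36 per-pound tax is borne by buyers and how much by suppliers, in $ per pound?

Buyers bear $18 per pound; suppliers bear $18 per pound.

Rewrite in direct form: qd = 309 − p and qs = p + 239.
Without the tax, 309 − p = p + 239 gives 2p = 70, so p* = $35 and q* = 274.
With the tax collected from buyers, demand (in seller-price terms) shifts: qd = 309 − (p + 36).
Solving gives q = 256 with buyers paying $53 and suppliers receiving $17 (the $36 wedge).
Burden on buyers: $18; on suppliers: $18. (They sum to $36.)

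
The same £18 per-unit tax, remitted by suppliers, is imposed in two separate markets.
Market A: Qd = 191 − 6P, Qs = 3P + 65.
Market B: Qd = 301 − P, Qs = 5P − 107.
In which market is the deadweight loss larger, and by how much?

Market A, by £189.

Market A: pre-tax P* = £14, Q* = 107; post-tax Q = 71; deadweight loss = £324.
Market B: pre-tax P* = £68, Q* = 233; post-tax Q = 218; deadweight loss = £135.
Difference: £324 vs £135 → market A is larger by £189.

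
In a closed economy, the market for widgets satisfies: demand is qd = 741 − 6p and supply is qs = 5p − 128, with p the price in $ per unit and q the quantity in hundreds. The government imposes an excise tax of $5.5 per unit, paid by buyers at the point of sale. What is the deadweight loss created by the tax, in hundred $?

Deadweight loss = $41.25 hundred.

Without the tax, 741 − 6p = 5p − 128 gives 11p = 869, so p* = $79 and q* = 267.
With the tax collected from buyers, demand (in seller-price terms) shifts: qd = 741 − 6(p + 5.5).
Solving gives q = 252 with buyers paying $81.5 and suppliers receiving $76 (the $5.5 wedge).
Quantity falls by |ΔQ| = |267 − 252| = 15.
DWL = ½ · t · |ΔQ| = ½ · 5.5 · 15 = $41.25.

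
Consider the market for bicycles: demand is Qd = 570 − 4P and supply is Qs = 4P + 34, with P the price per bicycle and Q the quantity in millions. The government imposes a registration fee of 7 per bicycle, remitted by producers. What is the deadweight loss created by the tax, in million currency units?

Without the tax, 570 − 4P = 4P + 34 gives 8P = 536, so P* = 67 and Q* = 302.
With the tax collected from producers, supply shifts: Qs = 4(P − 7) + 34.
Solving gives Q = 288 with buyers paying 70.5 and producers receiving 63.5 (the 7 wedge).
Quantity falls by |ΔQ| = |302 − 288| = 14.
DWL = ½ · t · |ΔQ| = ½ · 7 · 14 = 49.

Deadweight loss = 49 million.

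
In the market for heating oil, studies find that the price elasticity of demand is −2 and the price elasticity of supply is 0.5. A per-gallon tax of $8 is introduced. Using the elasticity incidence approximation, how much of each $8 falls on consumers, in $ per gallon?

Consumers bear ≈ $1.6 per gallon.

Incidence ratio: consumers' share ≈ εs / (εs + |εd|) = 0.5 / (0.5 + 2) = 0.2.
So consumers bear ≈ 0.2 × $8 = $1.6; suppliers bear $6.4.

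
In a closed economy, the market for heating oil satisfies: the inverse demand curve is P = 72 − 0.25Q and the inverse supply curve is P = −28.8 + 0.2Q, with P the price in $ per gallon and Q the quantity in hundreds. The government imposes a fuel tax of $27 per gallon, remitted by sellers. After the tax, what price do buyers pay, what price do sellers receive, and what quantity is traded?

Inverting to Q(P) form: Qd = 288 − 4P; Qs = 5P + 144.
Without the tax, 288 − 4P = 5P + 144 gives 9P = 144, so P* = $16 and Q* = 224.
With the tax collected from sellers, supply shifts: Qs = 5(P − 27) + 144.
New equilibrium: buyers pay $31, sellers receive $4, Q = 164. (Wedge: Pb − Ps = 27.)

Buyers pay $31; sellers receive $4; quantity = 164.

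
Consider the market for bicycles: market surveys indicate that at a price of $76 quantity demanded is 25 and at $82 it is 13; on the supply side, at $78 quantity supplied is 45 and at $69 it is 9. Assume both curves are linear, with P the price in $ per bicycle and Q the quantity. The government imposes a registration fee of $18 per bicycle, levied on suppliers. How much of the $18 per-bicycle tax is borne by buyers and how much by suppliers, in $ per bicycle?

Demand slope: (13 − 25)/(82 − 76) = -2, so Qd = 177 − 2P.
Supply slope: (9 − 45)/(69 − 78) = 4, so Qs = 4P − 267.
Before the tax: set 177 − 2P = 4P − 267 → P* = $74, Q* = 29.
With the tax collected from suppliers, supply shifts: Qs = 4(P − 18) − 267.
Solving gives Q = 5 with buyers paying $86 and suppliers receiving $68 (the $18 wedge).
Burden on buyers: $12; on suppliers: $6. (They sum to $18.)
The less price-elastic side of the market bears the larger share of a per-unit tax.

Buyers bear $12 per bicycle; suppliers bear $6 per bicycle.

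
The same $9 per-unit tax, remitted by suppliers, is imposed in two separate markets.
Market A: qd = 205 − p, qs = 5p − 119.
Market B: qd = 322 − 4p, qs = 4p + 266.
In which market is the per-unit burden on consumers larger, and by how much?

Market A: pre-tax p* = $54, q* = 151; post-tax q = 143.5; per-unit burden on consumers = $7.5.
Market B: pre-tax p* = $7, q* = 294; post-tax q = 276; per-unit burden on consumers = $4.5.
Difference: $7.5 vs $4.5 → market A is larger by $3.

Market A, by $3.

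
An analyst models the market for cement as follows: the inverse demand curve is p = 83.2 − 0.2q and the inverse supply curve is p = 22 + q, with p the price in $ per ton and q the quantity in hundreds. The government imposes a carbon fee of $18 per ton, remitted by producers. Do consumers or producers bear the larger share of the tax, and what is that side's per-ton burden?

Inverting to q(p) form: qd = 416 − 5p; qs = p − 22.
Without the tax, 416 − 5p = p − 22 gives 6p = 438, so p* = $73 and q* = 51.
With the tax collected from producers, supply shifts: qs = (p − 18) − 22.
Solving gives q = 36 with consumers paying $76 and producers receiving $58 (the $18 wedge).
Per-ton burden: consumers $3, producers $15.
Producers take the larger share because supply is less price-elastic here (demand slope 5 vs supply slope 1).

Producers bear the larger share: $15 per ton.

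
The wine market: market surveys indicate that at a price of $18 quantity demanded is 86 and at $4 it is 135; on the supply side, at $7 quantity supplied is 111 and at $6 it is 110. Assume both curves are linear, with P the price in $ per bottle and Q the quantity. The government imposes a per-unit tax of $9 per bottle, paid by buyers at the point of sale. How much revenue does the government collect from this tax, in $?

Tax revenue = $963.

Demand slope: (135 − 86)/(4 − 18) = -3.5, so Qd = 149 − 3.5P.
Supply slope: (110 − 111)/(6 − 7) = 1, so Qs = P + 104.
Before the tax: set 149 − 3.5P = P + 104 → P* = $10, Q* = 114.
With the tax collected from buyers, demand (in seller-price terms) shifts: Qd = 149 − 3.5(P + 9).
New equilibrium: buyers pay $12, suppliers receive $3, Q = 107. (Wedge: Pb − Ps = 9.)
Revenue = t · Q = 9 · 107 = $963.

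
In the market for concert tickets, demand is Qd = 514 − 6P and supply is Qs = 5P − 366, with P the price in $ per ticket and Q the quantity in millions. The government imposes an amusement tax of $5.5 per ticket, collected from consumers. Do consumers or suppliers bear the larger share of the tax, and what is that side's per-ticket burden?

Before the tax: set 514 − 6P = 5P − 366 → P* = $80, Q* = 34.
With the tax collected from consumers, demand (in seller-price terms) shifts: Qd = 514 − 6(P + 5.5).
New equilibrium: consumers pay $82.5, suppliers receive $77, Q = 19. (Wedge: Pb − Ps = 5.5.)
Per-ticket burden: consumers $2.5, suppliers $3.
Suppliers take the larger share because supply is less price-elastic here (demand slope 6 vs supply slope 5).
The less price-elastic side of the market bears the larger share of a per-unit tax.

Suppliers bear the larger share: $3 per ticket.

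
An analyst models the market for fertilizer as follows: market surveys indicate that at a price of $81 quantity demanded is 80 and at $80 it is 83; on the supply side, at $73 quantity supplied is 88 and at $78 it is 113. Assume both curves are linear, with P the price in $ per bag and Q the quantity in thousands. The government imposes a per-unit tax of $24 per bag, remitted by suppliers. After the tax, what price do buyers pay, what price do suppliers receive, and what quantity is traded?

Demand slope: (83 − 80)/(80 − 81) = -3, so Qd = 323 − 3P.
Supply slope: (113 − 88)/(78 − 73) = 5, so Qs = 5P − 277.
Without the tax, 323 − 3P = 5P − 277 gives 8P = 600, so P* = $75 and Q* = 98.
With the tax collected from suppliers, supply shifts: Qs = 5(P − 24) − 277.
New equilibrium: buyers pay $90, suppliers receive $66, Q = 53. (Wedge: Pb − Ps = 24.)
The less price-elastic side of the market bears the larger share of a per-unit tax.

Buyers pay $90; suppliers receive $66; quantity = 53.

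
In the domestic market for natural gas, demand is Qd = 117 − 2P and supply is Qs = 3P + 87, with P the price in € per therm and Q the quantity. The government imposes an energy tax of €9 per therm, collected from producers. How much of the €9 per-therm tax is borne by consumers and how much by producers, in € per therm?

Consumers bear €5.4 per therm; producers bear €3.6 per therm.

Before the tax: set 117 − 2P = 3P + 87 → P* = €6, Q* = 105.
With the tax collected from producers, supply shifts: Qs = 3(P − 9) + 87.
New equilibrium: consumers pay €11.4, producers receive €2.4, Q = 94.2. (Wedge: Pb − Ps = 9.)
Burden on consumers: €5.4; on producers: €3.6. (They sum to €9.)
The less price-elastic side of the market bears the larger share of a per-unit tax.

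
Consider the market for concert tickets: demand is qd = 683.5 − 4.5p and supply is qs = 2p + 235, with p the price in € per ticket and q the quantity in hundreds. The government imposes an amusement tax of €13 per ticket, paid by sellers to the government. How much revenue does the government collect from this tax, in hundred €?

Tax revenue = €4615 hundred.

Without the tax, 683.5 − 4.5p = 2p + 235 gives 6.5p = 448.5, so p* = €69 and q* = 373.
With the tax collected from sellers, supply shifts: qs = 2(p − 13) + 235.
New equilibrium: buyers pay €73, sellers receive €60, q = 355. (Wedge: pb − ps = 13.)
Revenue = t · Q = 13 · 355 = €4615.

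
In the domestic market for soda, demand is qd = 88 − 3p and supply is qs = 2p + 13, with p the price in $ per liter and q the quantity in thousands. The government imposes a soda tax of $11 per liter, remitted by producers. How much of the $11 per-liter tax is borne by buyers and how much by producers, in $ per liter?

Buyers bear $4.4 per liter; producers bear $6.6 per liter.

Without the tax, 88 − 3p = 2p + 13 gives 5p = 75, so p* = $15 and q* = 43.
With the tax collected from producers, supply shifts: qs = 2(p − 11) + 13.
Solving gives q = 29.8 with buyers paying $19.4 and producers receiving $8.4 (the $11 wedge).
Burden on buyers: $4.4; on producers: $6.6. (They sum to $11.)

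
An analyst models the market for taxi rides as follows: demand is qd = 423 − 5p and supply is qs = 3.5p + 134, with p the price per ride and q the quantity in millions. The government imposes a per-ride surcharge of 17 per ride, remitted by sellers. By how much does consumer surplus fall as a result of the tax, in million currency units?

Consumer surplus falls by 1648.5 million.

Before the tax: set 423 − 5p = 3.5p + 134 → p* = 34, q* = 253.
With the tax collected from sellers, supply shifts: qs = 3.5(p − 17) + 134.
New equilibrium: buyers pay 41, sellers receive 24, q = 218. (Wedge: pb − ps = 17.)
ΔCS is the trapezoid between Q = 218 and Q = 253 of height 7: ½ · (253 + 218) · 7 = 1648.5.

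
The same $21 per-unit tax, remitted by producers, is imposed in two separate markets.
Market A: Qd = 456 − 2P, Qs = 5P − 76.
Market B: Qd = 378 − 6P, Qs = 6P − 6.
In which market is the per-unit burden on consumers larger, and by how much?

Market A: pre-tax P* = $76, Q* = 304; post-tax Q = 274; per-unit burden on consumers = $15.
Market B: pre-tax P* = $32, Q* = 186; post-tax Q = 123; per-unit burden on consumers = $10.5.
Difference: $15 vs $10.5 → market A is larger by $4.5.

Market A, by $4.5.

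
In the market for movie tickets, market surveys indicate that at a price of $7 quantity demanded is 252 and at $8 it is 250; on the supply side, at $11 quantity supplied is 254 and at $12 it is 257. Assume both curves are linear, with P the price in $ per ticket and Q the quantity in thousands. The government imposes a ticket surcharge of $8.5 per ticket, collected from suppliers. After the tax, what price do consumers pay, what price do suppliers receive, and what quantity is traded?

Consumers pay $14.1; suppliers receive $5.6; quantity = 237.8.

Demand slope: (250 − 252)/(8 − 7) = -2, so Qd = 266 − 2P.
Supply slope: (257 − 254)/(12 − 11) = 3, so Qs = 3P + 221.
Without the tax, 266 − 2P = 3P + 221 gives 5P = 45, so P* = $9 and Q* = 248.
With the tax collected from suppliers, supply shifts: Qs = 3(P − 8.5) + 221.
New equilibrium: consumers pay $14.1, suppliers receive $5.6, Q = 237.8. (Wedge: Pb − Ps = 8.5.)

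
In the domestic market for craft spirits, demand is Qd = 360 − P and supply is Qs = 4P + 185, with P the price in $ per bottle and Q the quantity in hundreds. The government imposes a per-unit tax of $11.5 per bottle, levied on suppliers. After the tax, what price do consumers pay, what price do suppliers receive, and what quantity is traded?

Consumers pay $44.2; suppliers receive $32.7; quantity = 315.8.

Without the tax, 360 − P = 4P + 185 gives 5P = 175, so P* = $35 and Q* = 325.
With the tax collected from suppliers, supply shifts: Qs = 4(P − 11.5) + 185.
New equilibrium: consumers pay $44.2, suppliers receive $32.7, Q = 315.8. (Wedge: Pb − Ps = 11.5.)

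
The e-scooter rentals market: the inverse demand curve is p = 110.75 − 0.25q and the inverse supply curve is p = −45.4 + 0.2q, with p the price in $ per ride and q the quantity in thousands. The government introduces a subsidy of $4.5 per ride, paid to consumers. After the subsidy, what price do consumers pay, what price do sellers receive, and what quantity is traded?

Consumers pay $21.5; sellers receive $26; quantity = 357.

Rewrite in direct form: qd = 443 − 4p and qs = 5p + 227.
Before the subsidy: set 443 − 4p = 5p + 227 → p* = $24, q* = 347.
With a per-unit subsidy paid to consumers, each effectively pays p − 4.5, so demand becomes qd = 443 − 4(p − 4.5).
Solving gives q = 357 with consumers paying $21.5 and sellers receiving $26 (the $4.5 wedge).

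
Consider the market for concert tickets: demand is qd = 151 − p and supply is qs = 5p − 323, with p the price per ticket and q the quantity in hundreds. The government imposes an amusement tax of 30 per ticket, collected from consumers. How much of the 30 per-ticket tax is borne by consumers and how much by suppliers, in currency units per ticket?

Consumers bear 25 per ticket; suppliers bear 5 per ticket.

Before the tax: set 151 − p = 5p − 323 → p* = 79, q* = 72.
With the tax collected from consumers, demand (in seller-price terms) shifts: qd = 151 − (p + 30).
New equilibrium: consumers pay 104, suppliers receive 74, q = 47. (Wedge: pb − ps = 30.)
Burden on consumers: 25; on suppliers: 5. (They sum to 30.)
The less price-elastic side of the market bears the larger share of a per-unit tax.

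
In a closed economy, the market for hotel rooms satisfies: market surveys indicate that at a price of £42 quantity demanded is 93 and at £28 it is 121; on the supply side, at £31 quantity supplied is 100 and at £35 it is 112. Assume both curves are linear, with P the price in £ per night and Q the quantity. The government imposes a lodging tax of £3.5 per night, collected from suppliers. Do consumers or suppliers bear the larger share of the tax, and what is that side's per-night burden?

Demand slope: (121 − 93)/(28 − 42) = -2, so Qd = 177 − 2P.
Supply slope: (112 − 100)/(35 − 31) = 3, so Qs = 3P + 7.
Before the tax: set 177 − 2P = 3P + 7 → P* = £34, Q* = 109.
With the tax collected from suppliers, supply shifts: Qs = 3(P − 3.5) + 7.
New equilibrium: consumers pay £36.1, suppliers receive £32.6, Q = 104.8. (Wedge: Pb − Ps = 3.5.)
Per-night burden: consumers £2.1, suppliers £1.4.
Consumers take the larger share because demand is less price-elastic here (demand slope 2 vs supply slope 3).
The less price-elastic side of the market bears the larger share of a per-unit tax.

Consumers bear the larger share: £2.1 per night.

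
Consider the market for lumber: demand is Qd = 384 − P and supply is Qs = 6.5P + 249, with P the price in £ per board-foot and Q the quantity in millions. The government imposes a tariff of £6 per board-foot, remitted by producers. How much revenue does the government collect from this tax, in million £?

Tax revenue = £2164.8 million.

Before the tax: set 384 − P = 6.5P + 249 → P* = £18, Q* = 366.
With the tax collected from producers, supply shifts: Qs = 6.5(P − 6) + 249.
New equilibrium: consumers pay £23.2, producers receive £17.2, Q = 360.8. (Wedge: Pb − Ps = 6.)
Revenue = t · Q = 6 · 360.8 = £2164.8.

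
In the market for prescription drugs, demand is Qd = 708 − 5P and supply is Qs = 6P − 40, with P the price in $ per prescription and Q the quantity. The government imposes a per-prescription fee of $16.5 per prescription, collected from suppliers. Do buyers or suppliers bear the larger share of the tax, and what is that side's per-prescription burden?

Without the tax, 708 − 5P = 6P − 40 gives 11P = 748, so P* = $68 and Q* = 368.
With the tax collected from suppliers, supply shifts: Qs = 6(P − 16.5) − 40.
Solving gives Q = 323 with buyers paying $77 and suppliers receiving $60.5 (the $16.5 wedge).
Per-prescription burden: buyers $9, suppliers $7.5.
Buyers take the larger share because demand is less price-elastic here (demand slope 5 vs supply slope 6).

Buyers bear the larger share: $9 per prescription.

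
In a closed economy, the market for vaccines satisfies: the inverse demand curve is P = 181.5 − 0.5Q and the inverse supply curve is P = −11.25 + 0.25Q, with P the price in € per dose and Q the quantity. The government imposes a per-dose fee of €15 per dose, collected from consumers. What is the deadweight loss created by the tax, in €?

Deadweight loss = €150.

Inverting to Q(P) form: Qd = 363 − 2P; Qs = 4P + 45.
Before the tax: set 363 − 2P = 4P + 45 → P* = €53, Q* = 257.
With the tax collected from consumers, demand (in seller-price terms) shifts: Qd = 363 − 2(P + 15).
New equilibrium: consumers pay €63, producers receive €48, Q = 237. (Wedge: Pb − Ps = 15.)
Quantity falls by |ΔQ| = |257 − 237| = 20.
DWL = ½ · t · |ΔQ| = ½ · 15 · 20 = €150.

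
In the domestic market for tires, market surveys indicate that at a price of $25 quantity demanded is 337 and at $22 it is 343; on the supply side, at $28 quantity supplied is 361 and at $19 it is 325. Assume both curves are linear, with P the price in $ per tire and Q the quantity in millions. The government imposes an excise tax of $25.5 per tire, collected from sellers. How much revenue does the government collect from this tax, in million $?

Tax revenue = $7828.5 million.

Demand slope: (343 − 337)/(22 − 25) = -2, so Qd = 387 − 2P.
Supply slope: (325 − 361)/(19 − 28) = 4, so Qs = 4P + 249.
Before the tax: set 387 − 2P = 4P + 249 → P* = $23, Q* = 341.
With the tax collected from sellers, supply shifts: Qs = 4(P − 25.5) + 249.
New equilibrium: buyers pay $40, sellers receive $14.5, Q = 307. (Wedge: Pb − Ps = 25.5.)
Revenue = t · Q = 25.5 · 307 = $7828.5.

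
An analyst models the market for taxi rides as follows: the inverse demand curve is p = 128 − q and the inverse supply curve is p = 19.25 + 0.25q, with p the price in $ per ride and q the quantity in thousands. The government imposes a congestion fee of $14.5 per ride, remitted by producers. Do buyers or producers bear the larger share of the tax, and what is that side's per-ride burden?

Buyers bear the larger share: $11.6 per ride.

Inverting to q(p) form: qd = 128 − p; qs = 4p − 77.
Without the tax, 128 − p = 4p − 77 gives 5p = 205, so p* = $41 and q* = 87.
With the tax collected from producers, supply shifts: qs = 4(p − 14.5) − 77.
Solving gives q = 75.4 with buyers paying $52.6 and producers receiving $38.1 (the $14.5 wedge).
Per-ride burden: buyers $11.6, producers $2.9.
Buyers take the larger share because demand is less price-elastic here (demand slope 1 vs supply slope 4).
The less price-elastic side of the market bears the larger share of a per-unit tax.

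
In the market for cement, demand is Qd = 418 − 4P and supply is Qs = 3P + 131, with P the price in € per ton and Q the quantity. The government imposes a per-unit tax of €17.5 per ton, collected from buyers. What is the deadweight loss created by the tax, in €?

Deadweight loss = €262.5.

Before the tax: set 418 − 4P = 3P + 131 → P* = €41, Q* = 254.
With the tax collected from buyers, demand (in seller-price terms) shifts: Qd = 418 − 4(P + 17.5).
New equilibrium: buyers pay €48.5, sellers receive €31, Q = 224. (Wedge: Pb − Ps = 17.5.)
Quantity falls by |ΔQ| = |254 − 224| = 30.
DWL = ½ · t · |ΔQ| = ½ · 17.5 · 30 = €262.5.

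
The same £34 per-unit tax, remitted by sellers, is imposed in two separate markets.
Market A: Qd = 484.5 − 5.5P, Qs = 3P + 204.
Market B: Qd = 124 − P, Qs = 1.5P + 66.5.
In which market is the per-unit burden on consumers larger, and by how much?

Market B, by £8.4.

Market A: pre-tax P* = £33, Q* = 303; post-tax Q = 237; per-unit burden on consumers = £12.
Market B: pre-tax P* = £23, Q* = 101; post-tax Q = 80.6; per-unit burden on consumers = £20.4.
Difference: £12 vs £20.4 → market B is larger by £8.4.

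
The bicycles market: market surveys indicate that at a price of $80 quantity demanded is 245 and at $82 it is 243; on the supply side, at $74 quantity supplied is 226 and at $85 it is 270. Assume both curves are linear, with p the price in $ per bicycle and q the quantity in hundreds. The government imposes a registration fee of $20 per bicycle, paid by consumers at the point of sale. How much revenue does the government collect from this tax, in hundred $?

Demand slope: (243 − 245)/(82 − 80) = -1, so qd = 325 − p.
Supply slope: (270 − 226)/(85 − 74) = 4, so qs = 4p − 70.
Without the tax, 325 − p = 4p − 70 gives 5p = 395, so p* = $79 and q* = 246.
With the tax collected from consumers, demand (in seller-price terms) shifts: qd = 325 − (p + 20).
Solving gives q = 230 with consumers paying $95 and producers receiving $75 (the $20 wedge).
Revenue = t · Q = 20 · 230 = $4600.

Tax revenue = $4600 hundred.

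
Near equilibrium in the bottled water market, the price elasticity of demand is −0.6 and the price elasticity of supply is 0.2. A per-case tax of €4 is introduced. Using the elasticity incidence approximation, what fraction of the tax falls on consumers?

Incidence ratio: consumers' share ≈ εs / (εs + |εd|) = 0.2 / (0.2 + 0.6) = 0.25.
Supply is the less elastic side, so consumers bear the smaller share.

Consumers' share ≈ 0.25.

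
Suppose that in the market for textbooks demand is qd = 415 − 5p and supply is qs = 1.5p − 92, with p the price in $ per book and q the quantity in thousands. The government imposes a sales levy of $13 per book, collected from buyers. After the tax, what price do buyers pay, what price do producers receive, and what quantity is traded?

Buyers pay $81; producers receive $68; quantity = 10.

Without the tax, 415 − 5p = 1.5p − 92 gives 6.5p = 507, so p* = $78 and q* = 25.
With the tax collected from buyers, demand (in seller-price terms) shifts: qd = 415 − 5(p + 13).
Solving gives q = 10 with buyers paying $81 and producers receiving $68 (the $13 wedge).
The less price-elastic side of the market bears the larger share of a per-unit tax.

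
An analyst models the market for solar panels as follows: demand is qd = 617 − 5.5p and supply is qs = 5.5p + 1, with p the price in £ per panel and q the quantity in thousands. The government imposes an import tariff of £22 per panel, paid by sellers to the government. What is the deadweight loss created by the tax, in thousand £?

Deadweight loss = £665.5 thousand.

Without the tax, 617 − 5.5p = 5.5p + 1 gives 11p = 616, so p* = £56 and q* = 309.
With the tax collected from sellers, supply shifts: qs = 5.5(p − 22) + 1.
Solving gives q = 248.5 with buyers paying £67 and sellers receiving £45 (the £22 wedge).
Quantity falls by |ΔQ| = |309 − 248.5| = 60.5.
DWL = ½ · t · |ΔQ| = ½ · 22 · 60.5 = £665.5.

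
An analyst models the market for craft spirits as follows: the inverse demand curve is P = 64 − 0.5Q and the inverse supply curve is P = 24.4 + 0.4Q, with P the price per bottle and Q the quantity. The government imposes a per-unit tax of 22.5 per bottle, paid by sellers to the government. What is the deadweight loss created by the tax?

Rewrite in direct form: Qd = 128 − 2P and Qs = 2.5P − 61.
Without the tax, 128 − 2P = 2.5P − 61 gives 4.5P = 189, so P* = 42 and Q* = 44.
With the tax collected from sellers, supply shifts: Qs = 2.5(P − 22.5) − 61.
Solving gives Q = 19 with consumers paying 54.5 and sellers receiving 32 (the 22.5 wedge).
Quantity falls by |ΔQ| = |44 − 19| = 25.
DWL = ½ · t · |ΔQ| = ½ · 22.5 · 25 = 281.25.

Deadweight loss = 281.25.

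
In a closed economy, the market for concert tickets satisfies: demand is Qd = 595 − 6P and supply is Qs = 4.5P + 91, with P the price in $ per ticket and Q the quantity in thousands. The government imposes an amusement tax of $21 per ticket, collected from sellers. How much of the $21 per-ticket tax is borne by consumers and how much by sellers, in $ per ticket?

Without the tax, 595 − 6P = 4.5P + 91 gives 10.5P = 504, so P* = $48 and Q* = 307.
With the tax collected from sellers, supply shifts: Qs = 4.5(P − 21) + 91.
Solving gives Q = 253 with consumers paying $57 and sellers receiving $36 (the $21 wedge).
Burden on consumers: $9; on sellers: $12. (They sum to $21.)

Consumers bear $9 per ticket; sellers bear $12 per ticket.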